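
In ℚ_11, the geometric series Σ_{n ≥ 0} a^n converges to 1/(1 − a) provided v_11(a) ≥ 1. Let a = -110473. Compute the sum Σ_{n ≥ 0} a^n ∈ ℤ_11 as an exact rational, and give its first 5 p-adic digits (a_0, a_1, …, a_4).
Σ a^n = 1/(1 − a) = 1/110474;  first 5 digits = (1, 0, 0, 5, 3)

v_11(a) = 3 ≥ 1, so the series converges in ℤ_11 to 1/(1 − a) = 1/(1 − (-110473)) = 1/110474. Expand this rational in ℤ_11: compute digits iteratively via d_i = x_i mod 11, x_{i+1} = (x_i − d_i)/11. The first 5 digits are (1, 0, 0, 5, 3).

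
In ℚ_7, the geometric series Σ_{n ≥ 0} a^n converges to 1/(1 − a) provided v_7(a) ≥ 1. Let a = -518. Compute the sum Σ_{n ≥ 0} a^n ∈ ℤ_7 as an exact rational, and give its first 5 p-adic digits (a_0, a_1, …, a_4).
Σ a^n = 1/(1 − a) = 1/519;  first 5 digits = (1, 3, 5, 2, 4)

v_7(a) = 1 ≥ 1, so the series converges in ℤ_7 to 1/(1 − a) = 1/(1 − (-518)) = 1/519. Expand this rational in ℤ_7: compute digits iteratively via d_i = x_i mod 7, x_{i+1} = (x_i − d_i)/7. The first 5 digits are (1, 3, 5, 2, 4).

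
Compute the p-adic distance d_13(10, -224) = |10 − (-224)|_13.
d_13(10, -224) = 1/13

Step 1 — x − y = 10 − (-224) = 234. Step 2 — v_13(234) = 1 (factor: 234 = (13^1 · 18); the sign does not affect v_p). Step 3 — |x − y|_13 = 13^{-1} = 1/13.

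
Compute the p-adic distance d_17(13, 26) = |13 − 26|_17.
d_17(13, 26) = 1

Step 1 — x − y = 13 − 26 = -13. Step 2 — v_17(-13) = 0 (factor: -13 = −(17^0 · 13); the sign does not affect v_p). Step 3 — |x − y|_17 = 17^{0} = 1.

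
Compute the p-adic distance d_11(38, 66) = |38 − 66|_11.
d_11(38, 66) = 1

Step 1 — x − y = 38 − 66 = -28. Step 2 — v_11(-28) = 0 (factor: -28 = −(11^0 · 28); the sign does not affect v_p). Step 3 — |x − y|_11 = 11^{0} = 1.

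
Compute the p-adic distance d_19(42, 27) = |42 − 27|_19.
d_19(42, 27) = 1

Step 1 — x − y = 42 − 27 = 15. Step 2 — v_19(15) = 0 (factor: 15 = (19^0 · 15); the sign does not affect v_p). Step 3 — |x − y|_19 = 19^{0} = 1.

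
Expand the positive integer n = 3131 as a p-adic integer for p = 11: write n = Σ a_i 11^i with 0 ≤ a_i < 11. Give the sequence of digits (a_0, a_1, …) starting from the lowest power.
(a_0, a_1, …) = (7, 9, 3, 2)

Repeated division by 11 gives the digits low-to-high: 3131 = 7 + 9·11^1 + 3·11^2 + 2·11^3. Digit sequence: (7, 9, 3, 2).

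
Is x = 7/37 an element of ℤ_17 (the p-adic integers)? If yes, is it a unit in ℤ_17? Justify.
x ∈ ℤ_17^× (unit); v_17(x) = 0

ℤ_17 = {x ∈ ℚ_17 : v_17(x) ≥ 0} and ℤ_17^× = {x ∈ ℤ_17 : v_17(x) = 0}. Here v_17(7/37) = v_17(num) − v_17(den) = 0; compare against these criteria.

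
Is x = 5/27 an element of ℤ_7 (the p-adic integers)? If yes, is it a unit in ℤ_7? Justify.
x ∈ ℤ_7^× (unit); v_7(x) = 0

ℤ_7 = {x ∈ ℚ_7 : v_7(x) ≥ 0} and ℤ_7^× = {x ∈ ℤ_7 : v_7(x) = 0}. Here v_7(5/27) = v_7(num) − v_7(den) = 0; compare against these criteria.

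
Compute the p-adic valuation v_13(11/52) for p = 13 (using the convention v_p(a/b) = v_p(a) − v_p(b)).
v_13(11/52) = -1

Factor powers of 13 from the numerator and denominator of the reduced fraction: 11 = 13^0 · 11 and 52 = 13^1 · 4. Apply v_p(a/b) = v_p(a) − v_p(b): v_13(11/52) = 0 − 1 = -1.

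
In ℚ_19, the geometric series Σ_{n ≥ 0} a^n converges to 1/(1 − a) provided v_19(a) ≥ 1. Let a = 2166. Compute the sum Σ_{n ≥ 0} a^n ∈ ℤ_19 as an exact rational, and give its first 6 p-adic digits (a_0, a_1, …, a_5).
Σ a^n = 1/(1 − a) = -1/2165;  first 6 digits = (1, 0, 6, 0, 17, 1)

v_19(a) = 2 ≥ 1, so the series converges in ℤ_19 to 1/(1 − a) = 1/(1 − 2166) = -1/2165. Expand this rational in ℤ_19: compute digits iteratively via d_i = x_i mod 19, x_{i+1} = (x_i − d_i)/19. The first 6 digits are (1, 0, 6, 0, 17, 1).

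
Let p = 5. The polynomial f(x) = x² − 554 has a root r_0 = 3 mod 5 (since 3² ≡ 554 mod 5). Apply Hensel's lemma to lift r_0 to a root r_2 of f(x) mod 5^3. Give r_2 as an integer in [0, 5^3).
r_2 = 48 (mod 125)

Hensel's recurrence: r_{i+1} = r_i − f(r_i)·(f′(r_i))^{-1} mod 5^{i+2}, with f′(x) = 2x. Iterate:
  r_0 = 3 (mod 5)
  r_1 = 23 (mod 25)
  r_2 = 48 (mod 125)
Final: r_2 = 48, and one checks f(r_2) ≡ 0 mod 5^3.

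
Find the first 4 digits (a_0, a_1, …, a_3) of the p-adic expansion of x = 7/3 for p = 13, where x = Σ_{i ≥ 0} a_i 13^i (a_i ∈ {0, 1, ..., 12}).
(a_0, …, a_3) = (11, 8, 8, 8)

v_13(7/3) = 0 (numerator and denominator both coprime to 13), so x ∈ ℤ_13^×. Compute digits iteratively via a_i = x_i mod 13, x_{i+1} = (x_i − a_i)/13, with x_0 = x:
  x_0 = 7/3;  a_0 = 11;  x_1 = (x_0 − 11)/13 = -2/3
  x_1 = -2/3;  a_1 = 8;  x_2 = (x_1 − 8)/13 = -2/3
  x_2 = -2/3;  a_2 = 8;  x_3 = (x_2 − 8)/13 = -2/3
  x_3 = -2/3;  a_3 = 8;  x_4 = (x_3 − 8)/13 = -2/3
Digits: (11, 8, 8, 8).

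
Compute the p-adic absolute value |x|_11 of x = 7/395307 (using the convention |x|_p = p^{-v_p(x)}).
|7/395307|_11 = 14641

Step 1 — compute v_11(x) by factoring powers of 11 out of the numerator and denominator: v_11(7/395307) = -4. Step 2 — apply |x|_p = p^{-v_p(x)} = 11^{4} = 14641.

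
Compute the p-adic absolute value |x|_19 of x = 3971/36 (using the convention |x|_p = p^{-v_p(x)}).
|3971/36|_19 = 1/361

Step 1 — compute v_19(x) by factoring powers of 19 out of the numerator and denominator: v_19(3971/36) = 2. Step 2 — apply |x|_p = p^{-v_p(x)} = 19^{-2} = 1/361.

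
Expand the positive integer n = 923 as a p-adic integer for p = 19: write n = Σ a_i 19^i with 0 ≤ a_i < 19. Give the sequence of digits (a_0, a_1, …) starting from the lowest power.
(a_0, a_1, …) = (11, 10, 2)

Repeated division by 19 gives the digits low-to-high: 923 = 11 + 10·19^1 + 2·19^2. Digit sequence: (11, 10, 2).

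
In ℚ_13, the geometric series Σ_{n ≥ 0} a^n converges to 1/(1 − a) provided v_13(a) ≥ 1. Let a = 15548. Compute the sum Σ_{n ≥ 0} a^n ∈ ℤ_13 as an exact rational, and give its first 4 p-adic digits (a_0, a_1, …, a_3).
Σ a^n = 1/(1 − a) = -1/15547;  first 4 digits = (1, 0, 1, 7)

v_13(a) = 2 ≥ 1, so the series converges in ℤ_13 to 1/(1 − a) = 1/(1 − 15548) = -1/15547. Expand this rational in ℤ_13: compute digits iteratively via d_i = x_i mod 13, x_{i+1} = (x_i − d_i)/13. The first 4 digits are (1, 0, 1, 7).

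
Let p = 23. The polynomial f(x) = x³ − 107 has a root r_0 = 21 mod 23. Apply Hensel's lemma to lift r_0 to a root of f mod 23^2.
r_1 = 228 (mod 529)

Hensel: r_{i+1} = r_i − f(r_i)/f′(r_i) mod 23^{i+2}, where f′(x) = 3x². Iterate:
  r_0 = 21 (mod 23)
  r_1 = 228 (mod 529)
Final: r = 228 with f(r) ≡ 0 mod 23^2.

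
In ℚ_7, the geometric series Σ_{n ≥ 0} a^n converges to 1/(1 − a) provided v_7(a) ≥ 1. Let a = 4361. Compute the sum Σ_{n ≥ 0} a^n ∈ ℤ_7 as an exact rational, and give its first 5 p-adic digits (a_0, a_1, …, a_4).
Σ a^n = 1/(1 − a) = -1/4360;  first 5 digits = (1, 0, 5, 5, 5)

v_7(a) = 2 ≥ 1, so the series converges in ℤ_7 to 1/(1 − a) = 1/(1 − 4361) = -1/4360. Expand this rational in ℤ_7: compute digits iteratively via d_i = x_i mod 7, x_{i+1} = (x_i − d_i)/7. The first 5 digits are (1, 0, 5, 5, 5).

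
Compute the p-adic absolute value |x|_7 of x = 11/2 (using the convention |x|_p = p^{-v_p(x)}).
|11/2|_7 = 1

Step 1 — compute v_7(x) by factoring powers of 7 out of the numerator and denominator: v_7(11/2) = 0. Step 2 — apply |x|_p = p^{-v_p(x)} = 7^{0} = 1.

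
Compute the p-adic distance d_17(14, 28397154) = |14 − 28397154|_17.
d_17(14, 28397154) = 1/1419857

Step 1 — x − y = 14 − 28397154 = -28397140. Step 2 — v_17(-28397140) = 5 (factor: -28397140 = −(17^5 · 20); the sign does not affect v_p). Step 3 — |x − y|_17 = 17^{-5} = 1/1419857.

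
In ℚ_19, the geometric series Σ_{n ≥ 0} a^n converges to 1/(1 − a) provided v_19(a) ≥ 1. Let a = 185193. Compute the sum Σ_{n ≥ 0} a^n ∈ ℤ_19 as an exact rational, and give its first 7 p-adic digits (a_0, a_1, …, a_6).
Σ a^n = 1/(1 − a) = -1/185192;  first 7 digits = (1, 0, 0, 8, 1, 0, 7)

v_19(a) = 3 ≥ 1, so the series converges in ℤ_19 to 1/(1 − a) = 1/(1 − 185193) = -1/185192. Expand this rational in ℤ_19: compute digits iteratively via d_i = x_i mod 19, x_{i+1} = (x_i − d_i)/19. The first 7 digits are (1, 0, 0, 8, 1, 0, 7).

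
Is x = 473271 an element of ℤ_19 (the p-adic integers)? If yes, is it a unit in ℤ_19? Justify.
x ∈ ℤ_19 but not a unit; v_19(x) = 3 > 0

ℤ_19 = {x ∈ ℚ_19 : v_19(x) ≥ 0} and ℤ_19^× = {x ∈ ℤ_19 : v_19(x) = 0}. Here v_19(473271) = v_19(num) − v_19(den) = 3; compare against these criteria.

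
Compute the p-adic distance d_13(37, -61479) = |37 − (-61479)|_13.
d_13(37, -61479) = 1/2197

Step 1 — x − y = 37 − (-61479) = 61516. Step 2 — v_13(61516) = 3 (factor: 61516 = (13^3 · 28); the sign does not affect v_p). Step 3 — |x − y|_13 = 13^{-3} = 1/2197.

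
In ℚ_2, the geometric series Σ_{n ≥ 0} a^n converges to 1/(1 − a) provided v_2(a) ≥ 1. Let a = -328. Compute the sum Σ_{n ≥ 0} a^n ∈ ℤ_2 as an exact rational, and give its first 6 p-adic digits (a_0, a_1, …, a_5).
Σ a^n = 1/(1 − a) = 1/329;  first 6 digits = (1, 0, 0, 1, 1, 1)

v_2(a) = 3 ≥ 1, so the series converges in ℤ_2 to 1/(1 − a) = 1/(1 − (-328)) = 1/329. Expand this rational in ℤ_2: compute digits iteratively via d_i = x_i mod 2, x_{i+1} = (x_i − d_i)/2. The first 6 digits are (1, 0, 0, 1, 1, 1).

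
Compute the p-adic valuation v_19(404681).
v_19(404681) = 3

v_19(n) is the largest exponent k such that 19^k divides n. Factor out: 404681 = 19^3 · 59. (Sign doesn't affect v_p.) So v_19(404681) = 3.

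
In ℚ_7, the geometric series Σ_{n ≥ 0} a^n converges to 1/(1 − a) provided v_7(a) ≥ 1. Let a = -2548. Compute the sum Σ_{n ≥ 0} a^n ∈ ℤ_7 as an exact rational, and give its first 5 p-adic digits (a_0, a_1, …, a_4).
Σ a^n = 1/(1 − a) = 1/2549;  first 5 digits = (1, 0, 4, 6, 0)

v_7(a) = 2 ≥ 1, so the series converges in ℤ_7 to 1/(1 − a) = 1/(1 − (-2548)) = 1/2549. Expand this rational in ℤ_7: compute digits iteratively via d_i = x_i mod 7, x_{i+1} = (x_i − d_i)/7. The first 5 digits are (1, 0, 4, 6, 0).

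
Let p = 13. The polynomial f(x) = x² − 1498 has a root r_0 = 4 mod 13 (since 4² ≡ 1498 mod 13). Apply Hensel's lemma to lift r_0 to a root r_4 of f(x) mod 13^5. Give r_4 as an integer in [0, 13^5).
r_4 = 297249 (mod 371293)

Hensel's recurrence: r_{i+1} = r_i − f(r_i)·(f′(r_i))^{-1} mod 13^{i+2}, with f′(x) = 2x. Iterate:
  r_0 = 4 (mod 13)
  r_1 = 147 (mod 169)
  r_2 = 654 (mod 2197)
  r_3 = 11639 (mod 28561)
  r_4 = 297249 (mod 371293)
Final: r_4 = 297249, and one checks f(r_4) ≡ 0 mod 13^5.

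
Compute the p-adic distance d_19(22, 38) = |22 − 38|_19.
d_19(22, 38) = 1

Step 1 — x − y = 22 − 38 = -16. Step 2 — v_19(-16) = 0 (factor: -16 = −(19^0 · 16); the sign does not affect v_p). Step 3 — |x − y|_19 = 19^{0} = 1.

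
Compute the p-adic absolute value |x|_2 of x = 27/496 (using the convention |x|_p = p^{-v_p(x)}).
|27/496|_2 = 16

Step 1 — compute v_2(x) by factoring powers of 2 out of the numerator and denominator: v_2(27/496) = -4. Step 2 — apply |x|_p = p^{-v_p(x)} = 2^{4} = 16.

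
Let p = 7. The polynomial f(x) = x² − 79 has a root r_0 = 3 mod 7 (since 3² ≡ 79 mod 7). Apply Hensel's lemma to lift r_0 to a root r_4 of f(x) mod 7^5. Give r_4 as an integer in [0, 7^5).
r_4 = 15662 (mod 16807)

Hensel's recurrence: r_{i+1} = r_i − f(r_i)·(f′(r_i))^{-1} mod 7^{i+2}, with f′(x) = 2x. Iterate:
  r_0 = 3 (mod 7)
  r_1 = 31 (mod 49)
  r_2 = 227 (mod 343)
  r_3 = 1256 (mod 2401)
  r_4 = 15662 (mod 16807)
Final: r_4 = 15662, and one checks f(r_4) ≡ 0 mod 7^5.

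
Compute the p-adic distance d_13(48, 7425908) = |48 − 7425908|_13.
d_13(48, 7425908) = 1/371293

Step 1 — x − y = 48 − 7425908 = -7425860. Step 2 — v_13(-7425860) = 5 (factor: -7425860 = −(13^5 · 20); the sign does not affect v_p). Step 3 — |x − y|_13 = 13^{-5} = 1/371293.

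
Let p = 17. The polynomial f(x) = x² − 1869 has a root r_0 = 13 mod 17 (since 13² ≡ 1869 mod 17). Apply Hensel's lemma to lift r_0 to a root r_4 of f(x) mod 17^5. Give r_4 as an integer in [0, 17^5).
r_4 = 823017 (mod 1419857)

Hensel's recurrence: r_{i+1} = r_i − f(r_i)·(f′(r_i))^{-1} mod 17^{i+2}, with f′(x) = 2x. Iterate:
  r_0 = 13 (mod 17)
  r_1 = 234 (mod 289)
  r_2 = 2546 (mod 4913)
  r_3 = 71328 (mod 83521)
  r_4 = 823017 (mod 1419857)
Final: r_4 = 823017, and one checks f(r_4) ≡ 0 mod 17^5.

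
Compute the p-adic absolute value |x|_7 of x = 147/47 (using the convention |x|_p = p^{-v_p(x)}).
|147/47|_7 = 1/49

Step 1 — compute v_7(x) by factoring powers of 7 out of the numerator and denominator: v_7(147/47) = 2. Step 2 — apply |x|_p = p^{-v_p(x)} = 7^{-2} = 1/49.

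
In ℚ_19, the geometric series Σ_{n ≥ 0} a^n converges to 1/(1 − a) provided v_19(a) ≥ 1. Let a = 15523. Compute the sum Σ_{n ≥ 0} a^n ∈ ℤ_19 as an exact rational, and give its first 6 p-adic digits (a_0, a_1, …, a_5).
Σ a^n = 1/(1 − a) = -1/15522;  first 6 digits = (1, 0, 5, 2, 6, 2)

v_19(a) = 2 ≥ 1, so the series converges in ℤ_19 to 1/(1 − a) = 1/(1 − 15523) = -1/15522. Expand this rational in ℤ_19: compute digits iteratively via d_i = x_i mod 19, x_{i+1} = (x_i − d_i)/19. The first 6 digits are (1, 0, 5, 2, 6, 2).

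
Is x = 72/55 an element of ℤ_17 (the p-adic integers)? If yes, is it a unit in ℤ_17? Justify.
x ∈ ℤ_17^× (unit); v_17(x) = 0

ℤ_17 = {x ∈ ℚ_17 : v_17(x) ≥ 0} and ℤ_17^× = {x ∈ ℤ_17 : v_17(x) = 0}. Here v_17(72/55) = v_17(num) − v_17(den) = 0; compare against these criteria.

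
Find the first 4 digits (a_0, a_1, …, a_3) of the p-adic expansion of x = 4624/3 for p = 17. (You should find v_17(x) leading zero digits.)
(a_0, …, a_3) = (0, 0, 11, 11)

v_17(4624/3) = 2, so a_0 = ... = a_1 = 0. Factor out: x = 17^2 · u with u = 16/3 a unit in ℤ_17. Expand u iteratively via a_{v+i} = u_i mod 17, u_{i+1} = (u_i − a_{v+i})/17:
  u_0 = 16/3;  a_2 = 11;  u_1 = (u_0 − 11)/17 = -1/3
  u_1 = -1/3;  a_3 = 11;  u_2 = (u_1 − 11)/17 = -2/3
Digits: (0, 0, 11, 11).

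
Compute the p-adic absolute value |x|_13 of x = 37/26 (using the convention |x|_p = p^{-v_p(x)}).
|37/26|_13 = 13

Step 1 — compute v_13(x) by factoring powers of 13 out of the numerator and denominator: v_13(37/26) = -1. Step 2 — apply |x|_p = p^{-v_p(x)} = 13^{1} = 13.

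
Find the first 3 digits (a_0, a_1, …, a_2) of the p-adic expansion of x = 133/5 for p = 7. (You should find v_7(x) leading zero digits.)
(a_0, …, a_2) = (0, 1, 6)

v_7(133/5) = 1, so a_0 = ... = a_0 = 0. Factor out: x = 7^1 · u with u = 19/5 a unit in ℤ_7. Expand u iteratively via a_{v+i} = u_i mod 7, u_{i+1} = (u_i − a_{v+i})/7:
  u_0 = 19/5;  a_1 = 1;  u_1 = (u_0 − 1)/7 = 2/5
  u_1 = 2/5;  a_2 = 6;  u_2 = (u_1 − 6)/7 = -4/5
Digits: (0, 1, 6).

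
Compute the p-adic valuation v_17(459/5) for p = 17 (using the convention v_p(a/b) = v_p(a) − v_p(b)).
v_17(459/5) = 1

Factor powers of 17 from the numerator and denominator of the reduced fraction: 459 = 17^1 · 27 and 5 = 17^0 · 5. Apply v_p(a/b) = v_p(a) − v_p(b): v_17(459/5) = 1 − 0 = 1.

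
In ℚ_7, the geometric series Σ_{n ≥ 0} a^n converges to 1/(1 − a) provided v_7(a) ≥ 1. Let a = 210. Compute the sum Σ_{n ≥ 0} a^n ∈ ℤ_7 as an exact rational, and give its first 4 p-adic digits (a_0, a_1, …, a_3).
Σ a^n = 1/(1 − a) = -1/209;  first 4 digits = (1, 2, 1, 4)

v_7(a) = 1 ≥ 1, so the series converges in ℤ_7 to 1/(1 − a) = 1/(1 − 210) = -1/209. Expand this rational in ℤ_7: compute digits iteratively via d_i = x_i mod 7, x_{i+1} = (x_i − d_i)/7. The first 4 digits are (1, 2, 1, 4).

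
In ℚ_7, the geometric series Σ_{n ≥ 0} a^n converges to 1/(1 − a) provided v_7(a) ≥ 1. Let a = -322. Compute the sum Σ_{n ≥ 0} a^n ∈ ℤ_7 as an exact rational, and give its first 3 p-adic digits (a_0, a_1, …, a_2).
Σ a^n = 1/(1 − a) = 1/323;  first 3 digits = (1, 3, 2)

v_7(a) = 1 ≥ 1, so the series converges in ℤ_7 to 1/(1 − a) = 1/(1 − (-322)) = 1/323. Expand this rational in ℤ_7: compute digits iteratively via d_i = x_i mod 7, x_{i+1} = (x_i − d_i)/7. The first 3 digits are (1, 3, 2).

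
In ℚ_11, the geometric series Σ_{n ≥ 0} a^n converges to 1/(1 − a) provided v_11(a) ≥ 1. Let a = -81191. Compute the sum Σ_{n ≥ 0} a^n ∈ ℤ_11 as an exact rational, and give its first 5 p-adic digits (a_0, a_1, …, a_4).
Σ a^n = 1/(1 − a) = 1/81192;  first 5 digits = (1, 0, 0, 5, 5)

v_11(a) = 3 ≥ 1, so the series converges in ℤ_11 to 1/(1 − a) = 1/(1 − (-81191)) = 1/81192. Expand this rational in ℤ_11: compute digits iteratively via d_i = x_i mod 11, x_{i+1} = (x_i − d_i)/11. The first 5 digits are (1, 0, 0, 5, 5).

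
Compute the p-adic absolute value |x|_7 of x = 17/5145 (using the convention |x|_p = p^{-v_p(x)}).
|17/5145|_7 = 343

Step 1 — compute v_7(x) by factoring powers of 7 out of the numerator and denominator: v_7(17/5145) = -3. Step 2 — apply |x|_p = p^{-v_p(x)} = 7^{3} = 343.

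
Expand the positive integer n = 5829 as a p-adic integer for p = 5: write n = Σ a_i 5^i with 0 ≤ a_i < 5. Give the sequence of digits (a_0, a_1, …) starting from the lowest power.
(a_0, a_1, …) = (4, 0, 3, 1, 4, 1)

Repeated division by 5 gives the digits low-to-high: 5829 = 4 + 3·5^2 + 1·5^3 + 4·5^4 + 1·5^5. Digit sequence: (4, 0, 3, 1, 4, 1).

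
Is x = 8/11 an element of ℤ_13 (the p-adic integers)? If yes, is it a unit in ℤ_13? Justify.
x ∈ ℤ_13^× (unit); v_13(x) = 0

ℤ_13 = {x ∈ ℚ_13 : v_13(x) ≥ 0} and ℤ_13^× = {x ∈ ℤ_13 : v_13(x) = 0}. Here v_13(8/11) = v_13(num) − v_13(den) = 0; compare against these criteria.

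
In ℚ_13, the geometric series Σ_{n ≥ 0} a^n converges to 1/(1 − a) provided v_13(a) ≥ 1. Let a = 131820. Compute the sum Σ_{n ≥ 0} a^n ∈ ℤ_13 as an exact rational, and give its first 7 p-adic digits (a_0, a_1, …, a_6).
Σ a^n = 1/(1 − a) = -1/131819;  first 7 digits = (1, 0, 0, 8, 4, 0, 12)

v_13(a) = 3 ≥ 1, so the series converges in ℤ_13 to 1/(1 − a) = 1/(1 − 131820) = -1/131819. Expand this rational in ℤ_13: compute digits iteratively via d_i = x_i mod 13, x_{i+1} = (x_i − d_i)/13. The first 7 digits are (1, 0, 0, 8, 4, 0, 12).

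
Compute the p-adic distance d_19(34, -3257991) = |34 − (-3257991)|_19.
d_19(34, -3257991) = 1/130321

Step 1 — x − y = 34 − (-3257991) = 3258025. Step 2 — v_19(3258025) = 4 (factor: 3258025 = (19^4 · 25); the sign does not affect v_p). Step 3 — |x − y|_19 = 19^{-4} = 1/130321.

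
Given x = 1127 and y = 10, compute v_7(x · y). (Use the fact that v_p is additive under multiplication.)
v_7(11270) = 2

v_p(x) = 2 (factor: 1127 = 7^2 · 23); v_p(y) = 0 (factor: 10 = 7^0 · 10). Additivity: v_p(xy) = v_p(x) + v_p(y) = 2 + 0 = 2. (Direct check: xy = 11270 = 7^2 · (230).)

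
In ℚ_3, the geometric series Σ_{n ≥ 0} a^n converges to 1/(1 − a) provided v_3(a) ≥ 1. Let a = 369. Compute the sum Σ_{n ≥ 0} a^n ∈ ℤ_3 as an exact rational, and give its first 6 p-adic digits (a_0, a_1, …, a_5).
Σ a^n = 1/(1 − a) = -1/368;  first 6 digits = (1, 0, 2, 1, 2, 0)

v_3(a) = 2 ≥ 1, so the series converges in ℤ_3 to 1/(1 − a) = 1/(1 − 369) = -1/368. Expand this rational in ℤ_3: compute digits iteratively via d_i = x_i mod 3, x_{i+1} = (x_i − d_i)/3. The first 6 digits are (1, 0, 2, 1, 2, 0).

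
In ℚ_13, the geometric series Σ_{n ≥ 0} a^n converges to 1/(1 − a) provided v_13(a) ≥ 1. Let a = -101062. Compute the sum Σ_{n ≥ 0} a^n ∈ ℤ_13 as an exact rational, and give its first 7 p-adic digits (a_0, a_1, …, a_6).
Σ a^n = 1/(1 − a) = 1/101063;  first 7 digits = (1, 0, 0, 6, 9, 12, 9)

v_13(a) = 3 ≥ 1, so the series converges in ℤ_13 to 1/(1 − a) = 1/(1 − (-101062)) = 1/101063. Expand this rational in ℤ_13: compute digits iteratively via d_i = x_i mod 13, x_{i+1} = (x_i − d_i)/13. The first 7 digits are (1, 0, 0, 6, 9, 12, 9).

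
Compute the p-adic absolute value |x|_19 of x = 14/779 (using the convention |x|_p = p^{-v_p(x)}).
|14/779|_19 = 19

Step 1 — compute v_19(x) by factoring powers of 19 out of the numerator and denominator: v_19(14/779) = -1. Step 2 — apply |x|_p = p^{-v_p(x)} = 19^{1} = 19.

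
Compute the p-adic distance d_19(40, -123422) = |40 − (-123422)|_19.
d_19(40, -123422) = 1/6859

Step 1 — x − y = 40 − (-123422) = 123462. Step 2 — v_19(123462) = 3 (factor: 123462 = (19^3 · 18); the sign does not affect v_p). Step 3 — |x − y|_19 = 19^{-3} = 1/6859.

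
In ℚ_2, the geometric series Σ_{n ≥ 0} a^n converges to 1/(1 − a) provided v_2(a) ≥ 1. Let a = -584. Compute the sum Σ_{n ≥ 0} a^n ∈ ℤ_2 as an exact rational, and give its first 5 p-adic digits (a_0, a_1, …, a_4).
Σ a^n = 1/(1 − a) = 1/585;  first 5 digits = (1, 0, 0, 1, 1)

v_2(a) = 3 ≥ 1, so the series converges in ℤ_2 to 1/(1 − a) = 1/(1 − (-584)) = 1/585. Expand this rational in ℤ_2: compute digits iteratively via d_i = x_i mod 2, x_{i+1} = (x_i − d_i)/2. The first 5 digits are (1, 0, 0, 1, 1).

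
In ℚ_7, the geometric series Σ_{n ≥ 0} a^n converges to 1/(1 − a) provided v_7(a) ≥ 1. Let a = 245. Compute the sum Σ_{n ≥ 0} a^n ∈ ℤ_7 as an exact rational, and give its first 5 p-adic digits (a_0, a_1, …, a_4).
Σ a^n = 1/(1 − a) = -1/244;  first 5 digits = (1, 0, 5, 0, 4)

v_7(a) = 2 ≥ 1, so the series converges in ℤ_7 to 1/(1 − a) = 1/(1 − 245) = -1/244. Expand this rational in ℤ_7: compute digits iteratively via d_i = x_i mod 7, x_{i+1} = (x_i − d_i)/7. The first 5 digits are (1, 0, 5, 0, 4).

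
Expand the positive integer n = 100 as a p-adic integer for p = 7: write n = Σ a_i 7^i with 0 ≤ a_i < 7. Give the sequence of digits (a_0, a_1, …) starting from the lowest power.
(a_0, a_1, …) = (2, 0, 2)

Repeated division by 7 gives the digits low-to-high: 100 = 2 + 2·7^2. Digit sequence: (2, 0, 2).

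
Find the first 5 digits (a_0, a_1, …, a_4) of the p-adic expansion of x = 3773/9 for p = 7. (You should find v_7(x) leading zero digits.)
(a_0, …, a_4) = (0, 0, 0, 2, 3)

v_7(3773/9) = 3, so a_0 = ... = a_2 = 0. Factor out: x = 7^3 · u with u = 11/9 a unit in ℤ_7. Expand u iteratively via a_{v+i} = u_i mod 7, u_{i+1} = (u_i − a_{v+i})/7:
  u_0 = 11/9;  a_3 = 2;  u_1 = (u_0 − 2)/7 = -1/9
  u_1 = -1/9;  a_4 = 3;  u_2 = (u_1 − 3)/7 = -4/9
Digits: (0, 0, 0, 2, 3).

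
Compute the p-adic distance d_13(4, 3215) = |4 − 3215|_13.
d_13(4, 3215) = 1/169

Step 1 — x − y = 4 − 3215 = -3211. Step 2 — v_13(-3211) = 2 (factor: -3211 = −(13^2 · 19); the sign does not affect v_p). Step 3 — |x − y|_13 = 13^{-2} = 1/169.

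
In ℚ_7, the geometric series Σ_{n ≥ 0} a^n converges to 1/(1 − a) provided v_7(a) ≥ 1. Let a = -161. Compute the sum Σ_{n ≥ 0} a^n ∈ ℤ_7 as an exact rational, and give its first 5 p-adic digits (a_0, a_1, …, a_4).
Σ a^n = 1/(1 − a) = 1/162;  first 5 digits = (1, 5, 0, 4, 3)

v_7(a) = 1 ≥ 1, so the series converges in ℤ_7 to 1/(1 − a) = 1/(1 − (-161)) = 1/162. Expand this rational in ℤ_7: compute digits iteratively via d_i = x_i mod 7, x_{i+1} = (x_i − d_i)/7. The first 5 digits are (1, 5, 0, 4, 3).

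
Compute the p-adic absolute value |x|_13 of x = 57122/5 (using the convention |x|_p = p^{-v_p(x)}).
|57122/5|_13 = 1/28561

Step 1 — compute v_13(x) by factoring powers of 13 out of the numerator and denominator: v_13(57122/5) = 4. Step 2 — apply |x|_p = p^{-v_p(x)} = 13^{-4} = 1/28561.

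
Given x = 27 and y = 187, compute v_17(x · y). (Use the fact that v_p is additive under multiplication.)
v_17(5049) = 1

v_p(x) = 0 (factor: 27 = 17^0 · 27); v_p(y) = 1 (factor: 187 = 17^1 · 11). Additivity: v_p(xy) = v_p(x) + v_p(y) = 0 + 1 = 1. (Direct check: xy = 5049 = 17^1 · (297).)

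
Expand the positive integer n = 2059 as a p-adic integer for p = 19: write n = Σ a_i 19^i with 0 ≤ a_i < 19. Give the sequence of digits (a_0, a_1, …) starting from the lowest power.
(a_0, a_1, …) = (7, 13, 5)

Repeated division by 19 gives the digits low-to-high: 2059 = 7 + 13·19^1 + 5·19^2. Digit sequence: (7, 13, 5).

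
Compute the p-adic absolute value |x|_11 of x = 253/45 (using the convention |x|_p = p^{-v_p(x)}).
|253/45|_11 = 1/11

Step 1 — compute v_11(x) by factoring powers of 11 out of the numerator and denominator: v_11(253/45) = 1. Step 2 — apply |x|_p = p^{-v_p(x)} = 11^{-1} = 1/11.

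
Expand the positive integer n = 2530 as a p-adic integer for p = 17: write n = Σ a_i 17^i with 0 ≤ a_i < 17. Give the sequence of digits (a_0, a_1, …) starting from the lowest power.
(a_0, a_1, …) = (14, 12, 8)

Repeated division by 17 gives the digits low-to-high: 2530 = 14 + 12·17^1 + 8·17^2. Digit sequence: (14, 12, 8).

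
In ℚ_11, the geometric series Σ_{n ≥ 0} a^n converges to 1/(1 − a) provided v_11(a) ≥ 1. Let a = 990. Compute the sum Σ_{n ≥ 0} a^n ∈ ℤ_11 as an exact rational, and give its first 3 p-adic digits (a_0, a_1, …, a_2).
Σ a^n = 1/(1 − a) = -1/989;  first 3 digits = (1, 2, 1)

v_11(a) = 1 ≥ 1, so the series converges in ℤ_11 to 1/(1 − a) = 1/(1 − 990) = -1/989. Expand this rational in ℤ_11: compute digits iteratively via d_i = x_i mod 11, x_{i+1} = (x_i − d_i)/11. The first 3 digits are (1, 2, 1).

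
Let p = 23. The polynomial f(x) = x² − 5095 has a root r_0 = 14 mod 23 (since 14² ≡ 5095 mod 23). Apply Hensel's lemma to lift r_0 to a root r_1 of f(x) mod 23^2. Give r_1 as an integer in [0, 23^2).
r_1 = 359 (mod 529)

Hensel's recurrence: r_{i+1} = r_i − f(r_i)·(f′(r_i))^{-1} mod 23^{i+2}, with f′(x) = 2x. Iterate:
  r_0 = 14 (mod 23)
  r_1 = 359 (mod 529)
Final: r_1 = 359, and one checks f(r_1) ≡ 0 mod 23^2.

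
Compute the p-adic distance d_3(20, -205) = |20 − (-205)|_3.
d_3(20, -205) = 1/9

Step 1 — x − y = 20 − (-205) = 225. Step 2 — v_3(225) = 2 (factor: 225 = (3^2 · 25); the sign does not affect v_p). Step 3 — |x − y|_3 = 3^{-2} = 1/9.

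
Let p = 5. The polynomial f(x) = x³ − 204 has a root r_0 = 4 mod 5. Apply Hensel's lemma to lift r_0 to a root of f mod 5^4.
r_3 = 84 (mod 625)

Hensel: r_{i+1} = r_i − f(r_i)/f′(r_i) mod 5^{i+2}, where f′(x) = 3x². Iterate:
  r_0 = 4 (mod 5)
  r_1 = 9 (mod 25)
  r_2 = 84 (mod 125)
  r_3 = 84 (mod 625)
Final: r = 84 with f(r) ≡ 0 mod 5^4.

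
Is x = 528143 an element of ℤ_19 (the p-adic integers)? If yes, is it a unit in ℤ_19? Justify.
x ∈ ℤ_19 but not a unit; v_19(x) = 3 > 0

ℤ_19 = {x ∈ ℚ_19 : v_19(x) ≥ 0} and ℤ_19^× = {x ∈ ℤ_19 : v_19(x) = 0}. Here v_19(528143) = v_19(num) − v_19(den) = 3; compare against these criteria.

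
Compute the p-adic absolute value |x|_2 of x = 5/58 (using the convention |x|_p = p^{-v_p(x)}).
|5/58|_2 = 2

Step 1 — compute v_2(x) by factoring powers of 2 out of the numerator and denominator: v_2(5/58) = -1. Step 2 — apply |x|_p = p^{-v_p(x)} = 2^{1} = 2.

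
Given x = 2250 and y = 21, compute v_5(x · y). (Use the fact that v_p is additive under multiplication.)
v_5(47250) = 3

v_p(x) = 3 (factor: 2250 = 5^3 · 18); v_p(y) = 0 (factor: 21 = 5^0 · 21). Additivity: v_p(xy) = v_p(x) + v_p(y) = 3 + 0 = 3. (Direct check: xy = 47250 = 5^3 · (378).)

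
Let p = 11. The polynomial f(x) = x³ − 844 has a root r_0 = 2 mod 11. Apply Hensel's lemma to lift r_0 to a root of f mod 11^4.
r_3 = 1564 (mod 14641)

Hensel: r_{i+1} = r_i − f(r_i)/f′(r_i) mod 11^{i+2}, where f′(x) = 3x². Iterate:
  r_0 = 2 (mod 11)
  r_1 = 112 (mod 121)
  r_2 = 233 (mod 1331)
  r_3 = 1564 (mod 14641)
Final: r = 1564 with f(r) ≡ 0 mod 11^4.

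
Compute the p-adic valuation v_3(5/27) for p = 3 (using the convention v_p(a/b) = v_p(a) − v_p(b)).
v_3(5/27) = -3

Factor powers of 3 from the numerator and denominator of the reduced fraction: 5 = 3^0 · 5 and 27 = 3^3 · 1. Apply v_p(a/b) = v_p(a) − v_p(b): v_3(5/27) = 0 − 3 = -3.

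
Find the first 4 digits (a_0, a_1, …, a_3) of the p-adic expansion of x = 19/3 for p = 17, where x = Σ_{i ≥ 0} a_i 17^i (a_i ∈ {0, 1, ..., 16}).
(a_0, …, a_3) = (12, 11, 5, 11)

v_17(19/3) = 0 (numerator and denominator both coprime to 17), so x ∈ ℤ_17^×. Compute digits iteratively via a_i = x_i mod 17, x_{i+1} = (x_i − a_i)/17, with x_0 = x:
  x_0 = 19/3;  a_0 = 12;  x_1 = (x_0 − 12)/17 = -1/3
  x_1 = -1/3;  a_1 = 11;  x_2 = (x_1 − 11)/17 = -2/3
  x_2 = -2/3;  a_2 = 5;  x_3 = (x_2 − 5)/17 = -1/3
  x_3 = -1/3;  a_3 = 11;  x_4 = (x_3 − 11)/17 = -2/3
Digits: (12, 11, 5, 11).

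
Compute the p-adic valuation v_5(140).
v_5(140) = 1

v_5(n) is the largest exponent k such that 5^k divides n. Factor out: 140 = 5^1 · 28. (Sign doesn't affect v_p.) So v_5(140) = 1.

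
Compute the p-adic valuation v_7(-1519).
v_7(-1519) = 2

v_7(n) is the largest exponent k such that 7^k divides n. Factor out: -1519 = -7^2 · 31. (Sign doesn't affect v_p.) So v_7(-1519) = 2.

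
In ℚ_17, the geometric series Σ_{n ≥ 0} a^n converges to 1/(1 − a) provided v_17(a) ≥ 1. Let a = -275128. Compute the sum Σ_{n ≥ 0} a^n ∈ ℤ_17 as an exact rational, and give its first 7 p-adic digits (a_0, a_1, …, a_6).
Σ a^n = 1/(1 − a) = 1/275129;  first 7 digits = (1, 0, 0, 12, 13, 16, 7)

v_17(a) = 3 ≥ 1, so the series converges in ℤ_17 to 1/(1 − a) = 1/(1 − (-275128)) = 1/275129. Expand this rational in ℤ_17: compute digits iteratively via d_i = x_i mod 17, x_{i+1} = (x_i − d_i)/17. The first 7 digits are (1, 0, 0, 12, 13, 16, 7).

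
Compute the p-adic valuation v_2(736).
v_2(736) = 5

v_2(n) is the largest exponent k such that 2^k divides n. Factor out: 736 = 2^5 · 23. (Sign doesn't affect v_p.) So v_2(736) = 5.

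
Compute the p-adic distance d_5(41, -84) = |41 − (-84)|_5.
d_5(41, -84) = 1/125

Step 1 — x − y = 41 − (-84) = 125. Step 2 — v_5(125) = 3 (factor: 125 = (5^3 · 1); the sign does not affect v_p). Step 3 — |x − y|_5 = 5^{-3} = 1/125.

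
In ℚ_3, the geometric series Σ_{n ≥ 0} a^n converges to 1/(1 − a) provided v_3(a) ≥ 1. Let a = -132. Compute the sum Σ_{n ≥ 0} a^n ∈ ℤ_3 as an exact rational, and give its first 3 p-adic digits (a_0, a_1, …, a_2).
Σ a^n = 1/(1 − a) = 1/133;  first 3 digits = (1, 1, 1)

v_3(a) = 1 ≥ 1, so the series converges in ℤ_3 to 1/(1 − a) = 1/(1 − (-132)) = 1/133. Expand this rational in ℤ_3: compute digits iteratively via d_i = x_i mod 3, x_{i+1} = (x_i − d_i)/3. The first 3 digits are (1, 1, 1).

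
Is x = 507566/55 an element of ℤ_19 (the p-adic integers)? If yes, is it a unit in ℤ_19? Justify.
x ∈ ℤ_19 but not a unit; v_19(x) = 3 > 0

ℤ_19 = {x ∈ ℚ_19 : v_19(x) ≥ 0} and ℤ_19^× = {x ∈ ℤ_19 : v_19(x) = 0}. Here v_19(507566/55) = v_19(num) − v_19(den) = 3; compare against these criteria.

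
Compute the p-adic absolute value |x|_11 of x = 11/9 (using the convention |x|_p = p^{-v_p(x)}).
|11/9|_11 = 1/11

Step 1 — compute v_11(x) by factoring powers of 11 out of the numerator and denominator: v_11(11/9) = 1. Step 2 — apply |x|_p = p^{-v_p(x)} = 11^{-1} = 1/11.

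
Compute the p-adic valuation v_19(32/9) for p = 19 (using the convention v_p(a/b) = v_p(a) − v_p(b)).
v_19(32/9) = 0

Factor powers of 19 from the numerator and denominator of the reduced fraction: 32 = 19^0 · 32 and 9 = 19^0 · 9. Apply v_p(a/b) = v_p(a) − v_p(b): v_19(32/9) = 0 − 0 = 0.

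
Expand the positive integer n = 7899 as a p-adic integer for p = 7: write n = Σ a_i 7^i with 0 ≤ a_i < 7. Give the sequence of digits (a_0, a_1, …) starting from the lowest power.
(a_0, a_1, …) = (3, 1, 0, 2, 3)

Repeated division by 7 gives the digits low-to-high: 7899 = 3 + 1·7^1 + 2·7^3 + 3·7^4. Digit sequence: (3, 1, 0, 2, 3).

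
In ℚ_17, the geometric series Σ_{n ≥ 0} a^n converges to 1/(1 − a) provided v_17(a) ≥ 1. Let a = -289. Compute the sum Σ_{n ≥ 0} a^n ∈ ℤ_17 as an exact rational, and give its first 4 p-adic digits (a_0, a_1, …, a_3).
Σ a^n = 1/(1 − a) = 1/290;  first 4 digits = (1, 0, 16, 16)

v_17(a) = 2 ≥ 1, so the series converges in ℤ_17 to 1/(1 − a) = 1/(1 − (-289)) = 1/290. Expand this rational in ℤ_17: compute digits iteratively via d_i = x_i mod 17, x_{i+1} = (x_i − d_i)/17. The first 4 digits are (1, 0, 16, 16).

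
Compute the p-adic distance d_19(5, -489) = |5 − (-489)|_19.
d_19(5, -489) = 1/19

Step 1 — x − y = 5 − (-489) = 494. Step 2 — v_19(494) = 1 (factor: 494 = (19^1 · 26); the sign does not affect v_p). Step 3 — |x − y|_19 = 19^{-1} = 1/19.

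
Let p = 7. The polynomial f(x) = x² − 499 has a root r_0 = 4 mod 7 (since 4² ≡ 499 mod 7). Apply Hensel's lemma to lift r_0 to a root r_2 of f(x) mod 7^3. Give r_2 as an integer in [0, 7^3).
r_2 = 144 (mod 343)

Hensel's recurrence: r_{i+1} = r_i − f(r_i)·(f′(r_i))^{-1} mod 7^{i+2}, with f′(x) = 2x. Iterate:
  r_0 = 4 (mod 7)
  r_1 = 46 (mod 49)
  r_2 = 144 (mod 343)
Final: r_2 = 144, and one checks f(r_2) ≡ 0 mod 7^3.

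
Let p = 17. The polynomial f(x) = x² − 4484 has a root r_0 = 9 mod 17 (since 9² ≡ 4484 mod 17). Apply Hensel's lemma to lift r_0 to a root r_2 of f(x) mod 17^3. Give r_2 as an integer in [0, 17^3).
r_2 = 3545 (mod 4913)

Hensel's recurrence: r_{i+1} = r_i − f(r_i)·(f′(r_i))^{-1} mod 17^{i+2}, with f′(x) = 2x. Iterate:
  r_0 = 9 (mod 17)
  r_1 = 77 (mod 289)
  r_2 = 3545 (mod 4913)
Final: r_2 = 3545, and one checks f(r_2) ≡ 0 mod 17^3.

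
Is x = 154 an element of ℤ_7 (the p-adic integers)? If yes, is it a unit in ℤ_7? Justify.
x ∈ ℤ_7 but not a unit; v_7(x) = 1 > 0

ℤ_7 = {x ∈ ℚ_7 : v_7(x) ≥ 0} and ℤ_7^× = {x ∈ ℤ_7 : v_7(x) = 0}. Here v_7(154) = v_7(num) − v_7(den) = 1; compare against these criteria.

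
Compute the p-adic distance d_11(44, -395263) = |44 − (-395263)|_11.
d_11(44, -395263) = 1/14641

Step 1 — x − y = 44 − (-395263) = 395307. Step 2 — v_11(395307) = 4 (factor: 395307 = (11^4 · 27); the sign does not affect v_p). Step 3 — |x − y|_11 = 11^{-4} = 1/14641.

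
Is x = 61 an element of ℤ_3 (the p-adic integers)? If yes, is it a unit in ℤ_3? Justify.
x ∈ ℤ_3^× (unit); v_3(x) = 0

ℤ_3 = {x ∈ ℚ_3 : v_3(x) ≥ 0} and ℤ_3^× = {x ∈ ℤ_3 : v_3(x) = 0}. Here v_3(61) = v_3(num) − v_3(den) = 0; compare against these criteria.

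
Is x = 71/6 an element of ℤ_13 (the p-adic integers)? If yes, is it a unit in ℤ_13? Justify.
x ∈ ℤ_13^× (unit); v_13(x) = 0

ℤ_13 = {x ∈ ℚ_13 : v_13(x) ≥ 0} and ℤ_13^× = {x ∈ ℤ_13 : v_13(x) = 0}. Here v_13(71/6) = v_13(num) − v_13(den) = 0; compare against these criteria.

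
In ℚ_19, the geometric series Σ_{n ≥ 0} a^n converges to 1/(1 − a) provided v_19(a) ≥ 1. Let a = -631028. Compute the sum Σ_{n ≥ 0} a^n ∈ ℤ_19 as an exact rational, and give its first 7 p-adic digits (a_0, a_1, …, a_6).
Σ a^n = 1/(1 − a) = 1/631029;  first 7 digits = (1, 0, 0, 3, 14, 18, 8)

v_19(a) = 3 ≥ 1, so the series converges in ℤ_19 to 1/(1 − a) = 1/(1 − (-631028)) = 1/631029. Expand this rational in ℤ_19: compute digits iteratively via d_i = x_i mod 19, x_{i+1} = (x_i − d_i)/19. The first 7 digits are (1, 0, 0, 3, 14, 18, 8).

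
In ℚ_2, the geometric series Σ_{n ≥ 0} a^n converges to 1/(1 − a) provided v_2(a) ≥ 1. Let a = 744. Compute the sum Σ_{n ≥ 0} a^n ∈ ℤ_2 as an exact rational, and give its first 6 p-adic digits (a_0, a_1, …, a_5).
Σ a^n = 1/(1 − a) = -1/743;  first 6 digits = (1, 0, 0, 1, 0, 1)

v_2(a) = 3 ≥ 1, so the series converges in ℤ_2 to 1/(1 − a) = 1/(1 − 744) = -1/743. Expand this rational in ℤ_2: compute digits iteratively via d_i = x_i mod 2, x_{i+1} = (x_i − d_i)/2. The first 6 digits are (1, 0, 0, 1, 0, 1).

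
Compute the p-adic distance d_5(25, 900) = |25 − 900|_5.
d_5(25, 900) = 1/125

Step 1 — x − y = 25 − 900 = -875. Step 2 — v_5(-875) = 3 (factor: -875 = −(5^3 · 7); the sign does not affect v_p). Step 3 — |x − y|_5 = 5^{-3} = 1/125.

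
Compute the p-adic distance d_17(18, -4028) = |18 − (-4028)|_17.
d_17(18, -4028) = 1/289

Step 1 — x − y = 18 − (-4028) = 4046. Step 2 — v_17(4046) = 2 (factor: 4046 = (17^2 · 14); the sign does not affect v_p). Step 3 — |x − y|_17 = 17^{-2} = 1/289.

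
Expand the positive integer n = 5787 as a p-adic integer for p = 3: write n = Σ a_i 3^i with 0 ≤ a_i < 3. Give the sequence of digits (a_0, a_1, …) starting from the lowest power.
(a_0, a_1, …) = (0, 0, 1, 1, 2, 2, 1, 2)

Repeated division by 3 gives the digits low-to-high: 5787 = 1·3^2 + 1·3^3 + 2·3^4 + 2·3^5 + 1·3^6 + 2·3^7. Digit sequence: (0, 0, 1, 1, 2, 2, 1, 2).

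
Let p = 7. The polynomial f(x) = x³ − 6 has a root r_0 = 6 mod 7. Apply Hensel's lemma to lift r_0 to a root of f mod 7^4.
r_3 = 769 (mod 2401)

Hensel: r_{i+1} = r_i − f(r_i)/f′(r_i) mod 7^{i+2}, where f′(x) = 3x². Iterate:
  r_0 = 6 (mod 7)
  r_1 = 34 (mod 49)
  r_2 = 83 (mod 343)
  r_3 = 769 (mod 2401)
Final: r = 769 with f(r) ≡ 0 mod 7^4.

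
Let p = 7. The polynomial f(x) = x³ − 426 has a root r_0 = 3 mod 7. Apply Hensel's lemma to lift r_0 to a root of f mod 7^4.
r_3 = 1907 (mod 2401)

Hensel: r_{i+1} = r_i − f(r_i)/f′(r_i) mod 7^{i+2}, where f′(x) = 3x². Iterate:
  r_0 = 3 (mod 7)
  r_1 = 45 (mod 49)
  r_2 = 192 (mod 343)
  r_3 = 1907 (mod 2401)
Final: r = 1907 with f(r) ≡ 0 mod 7^4.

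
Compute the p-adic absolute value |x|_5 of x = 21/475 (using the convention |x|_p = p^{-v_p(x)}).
|21/475|_5 = 25

Step 1 — compute v_5(x) by factoring powers of 5 out of the numerator and denominator: v_5(21/475) = -2. Step 2 — apply |x|_p = p^{-v_p(x)} = 5^{2} = 25.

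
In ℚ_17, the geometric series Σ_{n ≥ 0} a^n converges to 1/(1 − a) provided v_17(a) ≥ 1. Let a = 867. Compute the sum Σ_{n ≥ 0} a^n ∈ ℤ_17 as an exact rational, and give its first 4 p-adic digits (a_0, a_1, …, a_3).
Σ a^n = 1/(1 − a) = -1/866;  first 4 digits = (1, 0, 3, 0)

v_17(a) = 2 ≥ 1, so the series converges in ℤ_17 to 1/(1 − a) = 1/(1 − 867) = -1/866. Expand this rational in ℤ_17: compute digits iteratively via d_i = x_i mod 17, x_{i+1} = (x_i − d_i)/17. The first 4 digits are (1, 0, 3, 0).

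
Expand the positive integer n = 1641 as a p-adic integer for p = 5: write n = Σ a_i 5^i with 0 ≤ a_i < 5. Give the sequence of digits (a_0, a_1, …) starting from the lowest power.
(a_0, a_1, …) = (1, 3, 0, 3, 2)

Repeated division by 5 gives the digits low-to-high: 1641 = 1 + 3·5^1 + 3·5^3 + 2·5^4. Digit sequence: (1, 3, 0, 3, 2).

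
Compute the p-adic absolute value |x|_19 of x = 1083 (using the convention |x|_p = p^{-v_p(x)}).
|1083|_19 = 1/361

Step 1 — compute v_19(x) by factoring powers of 19 out of the numerator and denominator: v_19(1083) = 2. Step 2 — apply |x|_p = p^{-v_p(x)} = 19^{-2} = 1/361.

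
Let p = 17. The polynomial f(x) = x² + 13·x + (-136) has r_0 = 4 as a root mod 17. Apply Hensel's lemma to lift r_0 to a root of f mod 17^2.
r_1 = 21 (mod 289)

Hensel: r_{i+1} = r_i − f(r_i)·(f′(r_i))^{-1} mod 17^{i+2}, f′(x) = 2x + 13. Iterate:
  r_0 = 4 (mod 17)
  r_1 = 21 (mod 289)
Final: r = 21 satisfies f(r) ≡ 0 mod 17^2.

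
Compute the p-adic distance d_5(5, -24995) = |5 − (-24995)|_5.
d_5(5, -24995) = 1/3125

Step 1 — x − y = 5 − (-24995) = 25000. Step 2 — v_5(25000) = 5 (factor: 25000 = (5^5 · 8); the sign does not affect v_p). Step 3 — |x − y|_5 = 5^{-5} = 1/3125.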